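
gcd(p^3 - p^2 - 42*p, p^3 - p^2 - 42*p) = p^3 - p^2 - 42*p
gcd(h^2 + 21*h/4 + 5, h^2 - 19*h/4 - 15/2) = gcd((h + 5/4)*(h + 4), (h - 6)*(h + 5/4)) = h + 5/4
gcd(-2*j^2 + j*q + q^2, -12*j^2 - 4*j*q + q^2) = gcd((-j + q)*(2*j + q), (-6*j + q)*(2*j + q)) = 2*j + q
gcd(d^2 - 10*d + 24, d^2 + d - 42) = d - 6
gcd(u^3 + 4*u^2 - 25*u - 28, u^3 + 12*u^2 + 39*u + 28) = u^2 + 8*u + 7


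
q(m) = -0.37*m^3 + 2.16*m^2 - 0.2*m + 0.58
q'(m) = -1.11*m^2 + 4.32*m - 0.2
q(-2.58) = 21.83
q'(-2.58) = -18.73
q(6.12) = -4.55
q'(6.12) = -15.34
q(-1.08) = 3.78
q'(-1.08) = -6.16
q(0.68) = 1.33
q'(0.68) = 2.22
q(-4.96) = 99.86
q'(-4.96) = -48.93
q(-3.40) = 40.77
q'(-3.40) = -27.72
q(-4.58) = 82.35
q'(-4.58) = -43.27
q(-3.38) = 40.22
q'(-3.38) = -27.48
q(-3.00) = 30.61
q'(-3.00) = -23.15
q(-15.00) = 1738.33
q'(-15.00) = -314.75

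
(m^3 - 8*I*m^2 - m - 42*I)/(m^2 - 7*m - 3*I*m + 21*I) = (m^2 - 5*I*m + 14)/(m - 7)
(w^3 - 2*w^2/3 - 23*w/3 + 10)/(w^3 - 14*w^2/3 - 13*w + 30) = (w - 2)/(w - 6)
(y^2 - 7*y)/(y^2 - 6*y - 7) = y/(y + 1)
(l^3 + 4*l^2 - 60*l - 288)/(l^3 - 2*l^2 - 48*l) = (l + 6)/l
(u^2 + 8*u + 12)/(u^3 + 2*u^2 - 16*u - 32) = (u + 6)/(u^2 - 16)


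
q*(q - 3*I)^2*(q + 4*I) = q^4 - 2*I*q^3 + 15*q^2 - 36*I*q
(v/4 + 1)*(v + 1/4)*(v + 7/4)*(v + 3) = v^4/4 + 9*v^3/4 + 423*v^2/64 + 433*v/64 + 21/16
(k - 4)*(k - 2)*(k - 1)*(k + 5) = k^4 - 2*k^3 - 21*k^2 + 62*k - 40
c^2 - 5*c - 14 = (c - 7)*(c + 2)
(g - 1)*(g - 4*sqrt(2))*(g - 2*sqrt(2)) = g^3 - 6*sqrt(2)*g^2 - g^2 + 6*sqrt(2)*g + 16*g - 16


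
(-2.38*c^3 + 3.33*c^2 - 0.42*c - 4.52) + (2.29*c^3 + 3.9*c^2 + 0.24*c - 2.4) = -0.0899999999999999*c^3 + 7.23*c^2 - 0.18*c - 6.92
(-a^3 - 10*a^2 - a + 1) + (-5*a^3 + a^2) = -6*a^3 - 9*a^2 - a + 1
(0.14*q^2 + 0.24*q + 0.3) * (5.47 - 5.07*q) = -0.7098*q^3 - 0.451*q^2 - 0.2082*q + 1.641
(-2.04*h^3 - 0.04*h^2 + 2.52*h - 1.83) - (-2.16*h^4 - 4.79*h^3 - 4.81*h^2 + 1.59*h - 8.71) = 2.16*h^4 + 2.75*h^3 + 4.77*h^2 + 0.93*h + 6.88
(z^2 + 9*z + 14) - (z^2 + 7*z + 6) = 2*z + 8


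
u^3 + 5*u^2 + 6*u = u*(u + 2)*(u + 3)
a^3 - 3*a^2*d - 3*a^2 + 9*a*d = a*(a - 3)*(a - 3*d)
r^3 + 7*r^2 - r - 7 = (r - 1)*(r + 1)*(r + 7)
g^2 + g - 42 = (g - 6)*(g + 7)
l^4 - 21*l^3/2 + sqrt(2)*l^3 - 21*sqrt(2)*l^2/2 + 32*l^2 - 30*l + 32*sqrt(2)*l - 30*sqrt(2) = (l - 6)*(l - 5/2)*(l - 2)*(l + sqrt(2))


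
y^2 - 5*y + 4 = (y - 4)*(y - 1)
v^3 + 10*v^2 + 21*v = v*(v + 3)*(v + 7)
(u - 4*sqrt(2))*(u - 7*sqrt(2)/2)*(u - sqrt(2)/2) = u^3 - 8*sqrt(2)*u^2 + 71*u/2 - 14*sqrt(2)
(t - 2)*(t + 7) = t^2 + 5*t - 14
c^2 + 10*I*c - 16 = (c + 2*I)*(c + 8*I)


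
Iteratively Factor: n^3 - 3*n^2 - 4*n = (n + 1)*(n^2 - 4*n) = n*(n + 1)*(n - 4)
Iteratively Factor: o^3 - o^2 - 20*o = (o)*(o^2 - o - 20) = o*(o + 4)*(o - 5)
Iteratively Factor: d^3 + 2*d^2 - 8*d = (d)*(d^2 + 2*d - 8) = d*(d + 4)*(d - 2)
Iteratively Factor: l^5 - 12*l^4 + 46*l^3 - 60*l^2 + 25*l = (l)*(l^4 - 12*l^3 + 46*l^2 - 60*l + 25) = l*(l - 5)*(l^3 - 7*l^2 + 11*l - 5) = l*(l - 5)*(l - 1)*(l^2 - 6*l + 5) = l*(l - 5)*(l - 1)^2*(l - 5)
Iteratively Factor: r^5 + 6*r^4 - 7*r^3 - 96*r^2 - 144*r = (r + 3)*(r^4 + 3*r^3 - 16*r^2 - 48*r) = (r - 4)*(r + 3)*(r^3 + 7*r^2 + 12*r) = (r - 4)*(r + 3)^2*(r^2 + 4*r) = r*(r - 4)*(r + 3)^2*(r + 4)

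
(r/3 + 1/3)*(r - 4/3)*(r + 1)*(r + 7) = r^4/3 + 23*r^3/9 + r^2 - 13*r/3 - 28/9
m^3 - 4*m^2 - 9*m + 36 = (m - 4)*(m - 3)*(m + 3)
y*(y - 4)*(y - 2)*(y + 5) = y^4 - y^3 - 22*y^2 + 40*y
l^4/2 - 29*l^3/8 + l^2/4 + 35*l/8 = l*(l/2 + 1/2)*(l - 7)*(l - 5/4)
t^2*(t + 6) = t^3 + 6*t^2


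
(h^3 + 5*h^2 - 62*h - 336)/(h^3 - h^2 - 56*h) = (h + 6)/h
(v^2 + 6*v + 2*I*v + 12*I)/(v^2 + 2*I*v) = (v + 6)/v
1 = 1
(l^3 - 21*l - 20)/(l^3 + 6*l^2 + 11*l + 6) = (l^2 - l - 20)/(l^2 + 5*l + 6)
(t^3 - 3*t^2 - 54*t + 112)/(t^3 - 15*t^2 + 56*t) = (t^2 + 5*t - 14)/(t*(t - 7))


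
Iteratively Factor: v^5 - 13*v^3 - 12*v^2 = (v)*(v^4 - 13*v^2 - 12*v) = v*(v - 4)*(v^3 + 4*v^2 + 3*v) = v^2*(v - 4)*(v^2 + 4*v + 3) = v^2*(v - 4)*(v + 1)*(v + 3)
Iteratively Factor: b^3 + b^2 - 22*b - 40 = (b + 4)*(b^2 - 3*b - 10) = (b + 2)*(b + 4)*(b - 5)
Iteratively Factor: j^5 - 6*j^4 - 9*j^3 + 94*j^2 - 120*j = (j + 4)*(j^4 - 10*j^3 + 31*j^2 - 30*j) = (j - 2)*(j + 4)*(j^3 - 8*j^2 + 15*j) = (j - 3)*(j - 2)*(j + 4)*(j^2 - 5*j) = (j - 5)*(j - 3)*(j - 2)*(j + 4)*(j)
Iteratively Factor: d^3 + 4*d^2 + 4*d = (d)*(d^2 + 4*d + 4) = d*(d + 2)*(d + 2)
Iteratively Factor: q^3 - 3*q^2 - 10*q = (q - 5)*(q^2 + 2*q) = (q - 5)*(q + 2)*(q)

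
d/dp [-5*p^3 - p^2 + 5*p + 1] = -15*p^2 - 2*p + 5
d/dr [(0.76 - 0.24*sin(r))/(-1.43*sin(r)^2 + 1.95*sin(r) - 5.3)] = (-0.3432*sin(r)^2 + 2.1736*sin(r) - 0.21)*cos(r)/(2.0449*sin(r)^4 - 5.577*sin(r)^3 + 18.9605*sin(r)^2 - 20.67*sin(r) + 28.09)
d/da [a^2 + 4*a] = 2*a + 4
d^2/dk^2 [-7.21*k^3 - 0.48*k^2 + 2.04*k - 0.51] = -43.26*k - 0.96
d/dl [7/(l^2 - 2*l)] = 14*(1 - l)/(l^2*(l - 2)^2)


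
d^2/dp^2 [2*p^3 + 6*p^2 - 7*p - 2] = 12*p + 12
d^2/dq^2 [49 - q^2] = -2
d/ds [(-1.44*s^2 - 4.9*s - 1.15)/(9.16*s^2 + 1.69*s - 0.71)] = (42.4504*s^2 + 23.1128*s + 5.4225)/(83.9056*s^4 + 30.9608*s^3 - 10.1511*s^2 - 2.3998*s + 0.5041)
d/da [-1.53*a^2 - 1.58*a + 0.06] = -3.06*a - 1.58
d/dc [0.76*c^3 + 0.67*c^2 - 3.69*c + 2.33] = 2.28*c^2 + 1.34*c - 3.69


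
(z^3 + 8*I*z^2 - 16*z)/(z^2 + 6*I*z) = (z^2 + 8*I*z - 16)/(z + 6*I)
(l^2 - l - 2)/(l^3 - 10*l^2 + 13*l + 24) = (l - 2)/(l^2 - 11*l + 24)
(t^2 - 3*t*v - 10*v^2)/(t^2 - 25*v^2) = (t + 2*v)/(t + 5*v)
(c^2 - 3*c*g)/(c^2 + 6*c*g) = (c - 3*g)/(c + 6*g)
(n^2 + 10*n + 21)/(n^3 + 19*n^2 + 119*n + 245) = (n + 3)/(n^2 + 12*n + 35)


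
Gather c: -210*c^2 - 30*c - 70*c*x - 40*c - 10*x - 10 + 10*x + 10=-210*c^2 + c*(-70*x - 70)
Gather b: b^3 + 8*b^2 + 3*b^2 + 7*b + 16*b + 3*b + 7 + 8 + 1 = b^3 + 11*b^2 + 26*b + 16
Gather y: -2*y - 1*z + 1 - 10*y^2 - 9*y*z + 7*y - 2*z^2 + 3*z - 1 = -10*y^2 + y*(5 - 9*z) - 2*z^2 + 2*z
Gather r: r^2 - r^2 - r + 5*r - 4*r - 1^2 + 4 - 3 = 0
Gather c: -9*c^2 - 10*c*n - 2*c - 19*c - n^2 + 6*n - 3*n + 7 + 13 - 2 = -9*c^2 + c*(-10*n - 21) - n^2 + 3*n + 18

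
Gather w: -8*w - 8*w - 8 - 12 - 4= -16*w - 24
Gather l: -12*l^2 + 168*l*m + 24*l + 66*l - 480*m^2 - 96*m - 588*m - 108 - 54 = -12*l^2 + l*(168*m + 90) - 480*m^2 - 684*m - 162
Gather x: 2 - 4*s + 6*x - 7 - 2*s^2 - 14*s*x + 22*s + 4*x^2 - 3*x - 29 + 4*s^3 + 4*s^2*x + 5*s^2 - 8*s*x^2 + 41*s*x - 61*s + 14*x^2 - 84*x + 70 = 4*s^3 + 3*s^2 - 43*s + x^2*(18 - 8*s) + x*(4*s^2 + 27*s - 81) + 36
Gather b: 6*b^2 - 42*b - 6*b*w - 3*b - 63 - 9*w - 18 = 6*b^2 + b*(-6*w - 45) - 9*w - 81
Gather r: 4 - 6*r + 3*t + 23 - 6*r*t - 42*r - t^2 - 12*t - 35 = r*(-6*t - 48) - t^2 - 9*t - 8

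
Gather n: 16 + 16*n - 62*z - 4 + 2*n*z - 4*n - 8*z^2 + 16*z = n*(2*z + 12) - 8*z^2 - 46*z + 12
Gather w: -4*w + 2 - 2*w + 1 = 3 - 6*w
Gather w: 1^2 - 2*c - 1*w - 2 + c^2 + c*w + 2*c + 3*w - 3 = c^2 + w*(c + 2) - 4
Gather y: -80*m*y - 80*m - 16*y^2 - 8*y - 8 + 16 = -80*m - 16*y^2 + y*(-80*m - 8) + 8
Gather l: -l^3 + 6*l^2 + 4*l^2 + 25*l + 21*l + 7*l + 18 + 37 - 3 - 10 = -l^3 + 10*l^2 + 53*l + 42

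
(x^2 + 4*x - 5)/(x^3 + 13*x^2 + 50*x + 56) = (x^2 + 4*x - 5)/(x^3 + 13*x^2 + 50*x + 56)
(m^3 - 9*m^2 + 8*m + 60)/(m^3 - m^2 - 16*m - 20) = (m - 6)/(m + 2)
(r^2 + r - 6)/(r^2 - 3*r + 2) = (r + 3)/(r - 1)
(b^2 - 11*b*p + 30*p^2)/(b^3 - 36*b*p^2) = (b - 5*p)/(b*(b + 6*p))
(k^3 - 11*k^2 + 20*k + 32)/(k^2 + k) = k - 12 + 32/k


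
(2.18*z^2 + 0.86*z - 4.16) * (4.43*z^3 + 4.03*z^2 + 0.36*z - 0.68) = 9.6574*z^5 + 12.5952*z^4 - 14.1782*z^3 - 17.9376*z^2 - 2.0824*z + 2.8288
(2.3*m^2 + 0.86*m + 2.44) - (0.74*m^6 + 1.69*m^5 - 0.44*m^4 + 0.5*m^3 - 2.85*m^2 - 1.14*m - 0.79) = -0.74*m^6 - 1.69*m^5 + 0.44*m^4 - 0.5*m^3 + 5.15*m^2 + 2.0*m + 3.23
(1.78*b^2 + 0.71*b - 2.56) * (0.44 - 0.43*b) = -0.7654*b^3 + 0.4779*b^2 + 1.4132*b - 1.1264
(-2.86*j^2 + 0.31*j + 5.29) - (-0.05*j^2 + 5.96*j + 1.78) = -2.81*j^2 - 5.65*j + 3.51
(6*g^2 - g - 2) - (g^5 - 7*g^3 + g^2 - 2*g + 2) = -g^5 + 7*g^3 + 5*g^2 + g - 4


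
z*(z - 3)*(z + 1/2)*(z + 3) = z^4 + z^3/2 - 9*z^2 - 9*z/2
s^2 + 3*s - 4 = (s - 1)*(s + 4)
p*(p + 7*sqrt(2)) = p^2 + 7*sqrt(2)*p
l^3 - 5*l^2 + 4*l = l*(l - 4)*(l - 1)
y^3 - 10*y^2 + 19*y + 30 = (y - 6)*(y - 5)*(y + 1)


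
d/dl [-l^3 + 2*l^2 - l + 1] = -3*l^2 + 4*l - 1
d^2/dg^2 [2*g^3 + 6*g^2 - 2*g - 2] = 12*g + 12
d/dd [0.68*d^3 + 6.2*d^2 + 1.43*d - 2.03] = 2.04*d^2 + 12.4*d + 1.43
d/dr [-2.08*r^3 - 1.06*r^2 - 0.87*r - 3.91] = -6.24*r^2 - 2.12*r - 0.87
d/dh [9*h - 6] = 9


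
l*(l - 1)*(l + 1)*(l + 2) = l^4 + 2*l^3 - l^2 - 2*l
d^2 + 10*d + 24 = (d + 4)*(d + 6)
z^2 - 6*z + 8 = (z - 4)*(z - 2)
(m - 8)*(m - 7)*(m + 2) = m^3 - 13*m^2 + 26*m + 112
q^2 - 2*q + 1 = (q - 1)^2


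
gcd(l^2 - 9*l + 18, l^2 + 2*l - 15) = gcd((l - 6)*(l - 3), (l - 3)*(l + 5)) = l - 3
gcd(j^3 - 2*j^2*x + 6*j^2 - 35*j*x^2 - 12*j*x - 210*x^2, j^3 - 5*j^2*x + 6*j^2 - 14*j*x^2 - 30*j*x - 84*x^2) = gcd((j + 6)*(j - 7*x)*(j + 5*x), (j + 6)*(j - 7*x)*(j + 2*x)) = -j^2 + 7*j*x - 6*j + 42*x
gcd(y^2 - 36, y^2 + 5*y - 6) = y + 6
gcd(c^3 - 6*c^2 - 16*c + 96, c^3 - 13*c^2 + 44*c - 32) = c - 4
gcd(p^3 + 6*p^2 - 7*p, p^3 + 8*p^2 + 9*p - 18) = p - 1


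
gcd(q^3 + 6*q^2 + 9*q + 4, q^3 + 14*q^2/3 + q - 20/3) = q + 4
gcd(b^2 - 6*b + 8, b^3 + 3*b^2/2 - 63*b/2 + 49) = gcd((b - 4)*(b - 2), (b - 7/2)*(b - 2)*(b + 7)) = b - 2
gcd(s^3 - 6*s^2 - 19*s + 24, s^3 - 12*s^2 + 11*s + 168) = s^2 - 5*s - 24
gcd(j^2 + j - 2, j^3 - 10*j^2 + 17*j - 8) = j - 1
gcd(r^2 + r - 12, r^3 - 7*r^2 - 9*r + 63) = r - 3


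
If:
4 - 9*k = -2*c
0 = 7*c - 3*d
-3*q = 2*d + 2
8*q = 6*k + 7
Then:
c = -135/124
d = -315/124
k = 113/558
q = 191/186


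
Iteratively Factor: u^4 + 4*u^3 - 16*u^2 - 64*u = (u + 4)*(u^3 - 16*u) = (u + 4)^2*(u^2 - 4*u) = u*(u + 4)^2*(u - 4)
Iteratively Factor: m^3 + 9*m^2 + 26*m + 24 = (m + 3)*(m^2 + 6*m + 8) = (m + 3)*(m + 4)*(m + 2)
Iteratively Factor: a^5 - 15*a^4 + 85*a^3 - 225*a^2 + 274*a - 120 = (a - 2)*(a^4 - 13*a^3 + 59*a^2 - 107*a + 60) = (a - 4)*(a - 2)*(a^3 - 9*a^2 + 23*a - 15) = (a - 4)*(a - 3)*(a - 2)*(a^2 - 6*a + 5) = (a - 5)*(a - 4)*(a - 3)*(a - 2)*(a - 1)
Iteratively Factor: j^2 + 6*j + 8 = (j + 4)*(j + 2)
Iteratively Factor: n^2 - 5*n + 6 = (n - 3)*(n - 2)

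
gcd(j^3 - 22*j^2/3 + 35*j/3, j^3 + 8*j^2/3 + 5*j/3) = j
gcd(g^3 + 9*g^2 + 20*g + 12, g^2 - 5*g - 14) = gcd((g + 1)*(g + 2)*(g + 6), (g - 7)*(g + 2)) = g + 2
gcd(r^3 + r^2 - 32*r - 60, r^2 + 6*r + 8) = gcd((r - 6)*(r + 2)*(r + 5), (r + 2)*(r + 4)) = r + 2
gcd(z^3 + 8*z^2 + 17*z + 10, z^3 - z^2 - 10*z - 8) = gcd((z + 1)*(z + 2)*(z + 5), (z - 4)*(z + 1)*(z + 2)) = z^2 + 3*z + 2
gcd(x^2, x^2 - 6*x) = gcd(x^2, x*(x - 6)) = x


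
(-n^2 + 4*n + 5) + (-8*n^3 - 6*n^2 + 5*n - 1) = -8*n^3 - 7*n^2 + 9*n + 4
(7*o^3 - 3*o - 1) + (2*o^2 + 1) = 7*o^3 + 2*o^2 - 3*o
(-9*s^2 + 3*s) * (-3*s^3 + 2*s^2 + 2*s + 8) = 27*s^5 - 27*s^4 - 12*s^3 - 66*s^2 + 24*s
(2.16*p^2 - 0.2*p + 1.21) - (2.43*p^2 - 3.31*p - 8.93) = -0.27*p^2 + 3.11*p + 10.14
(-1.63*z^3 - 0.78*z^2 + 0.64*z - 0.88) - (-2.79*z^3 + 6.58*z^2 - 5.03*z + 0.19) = 1.16*z^3 - 7.36*z^2 + 5.67*z - 1.07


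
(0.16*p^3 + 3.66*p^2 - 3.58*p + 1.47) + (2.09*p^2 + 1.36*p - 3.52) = 0.16*p^3 + 5.75*p^2 - 2.22*p - 2.05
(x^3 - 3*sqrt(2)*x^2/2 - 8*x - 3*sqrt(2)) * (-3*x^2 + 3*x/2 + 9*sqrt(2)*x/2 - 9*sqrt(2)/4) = -3*x^5 + 3*x^4/2 + 9*sqrt(2)*x^4 - 9*sqrt(2)*x^3/2 + 21*x^3/2 - 27*sqrt(2)*x^2 - 21*x^2/4 - 27*x + 27*sqrt(2)*x/2 + 27/2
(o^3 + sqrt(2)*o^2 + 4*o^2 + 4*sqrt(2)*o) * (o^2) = o^5 + sqrt(2)*o^4 + 4*o^4 + 4*sqrt(2)*o^3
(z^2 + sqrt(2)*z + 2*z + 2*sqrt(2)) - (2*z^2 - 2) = -z^2 + sqrt(2)*z + 2*z + 2 + 2*sqrt(2)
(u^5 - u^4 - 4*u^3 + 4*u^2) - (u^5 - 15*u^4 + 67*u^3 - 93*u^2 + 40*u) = 14*u^4 - 71*u^3 + 97*u^2 - 40*u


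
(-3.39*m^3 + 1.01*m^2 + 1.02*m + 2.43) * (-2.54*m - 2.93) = 8.6106*m^4 + 7.3673*m^3 - 5.5501*m^2 - 9.1608*m - 7.1199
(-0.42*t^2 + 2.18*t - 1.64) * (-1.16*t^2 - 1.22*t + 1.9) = 0.4872*t^4 - 2.0164*t^3 - 1.5552*t^2 + 6.1428*t - 3.116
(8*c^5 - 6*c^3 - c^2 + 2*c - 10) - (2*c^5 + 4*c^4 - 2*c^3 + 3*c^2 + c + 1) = 6*c^5 - 4*c^4 - 4*c^3 - 4*c^2 + c - 11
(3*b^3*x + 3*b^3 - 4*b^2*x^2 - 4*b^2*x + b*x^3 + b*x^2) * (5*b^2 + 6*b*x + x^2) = 15*b^5*x + 15*b^5 - 2*b^4*x^2 - 2*b^4*x - 16*b^3*x^3 - 16*b^3*x^2 + 2*b^2*x^4 + 2*b^2*x^3 + b*x^5 + b*x^4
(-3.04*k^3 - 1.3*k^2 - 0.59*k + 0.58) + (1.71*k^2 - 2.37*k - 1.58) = -3.04*k^3 + 0.41*k^2 - 2.96*k - 1.0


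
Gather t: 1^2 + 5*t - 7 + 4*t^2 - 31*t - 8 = 4*t^2 - 26*t - 14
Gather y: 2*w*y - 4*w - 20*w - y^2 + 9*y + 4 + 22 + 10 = -24*w - y^2 + y*(2*w + 9) + 36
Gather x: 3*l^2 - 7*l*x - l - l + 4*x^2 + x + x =3*l^2 - 2*l + 4*x^2 + x*(2 - 7*l)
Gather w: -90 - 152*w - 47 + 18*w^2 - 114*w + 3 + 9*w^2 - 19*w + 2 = 27*w^2 - 285*w - 132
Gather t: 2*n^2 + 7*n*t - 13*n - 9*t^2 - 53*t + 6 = 2*n^2 - 13*n - 9*t^2 + t*(7*n - 53) + 6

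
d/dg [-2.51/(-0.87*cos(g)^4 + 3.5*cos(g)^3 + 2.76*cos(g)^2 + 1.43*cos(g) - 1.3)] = (8.7348*cos(g)^3 - 26.355*cos(g)^2 - 13.8552*cos(g) - 3.5893)*sin(g)/(-0.87*cos(g)^4 + 3.5*cos(g)^3 + 2.76*cos(g)^2 + 1.43*cos(g) - 1.3)^2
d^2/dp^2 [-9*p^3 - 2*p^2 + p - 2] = -54*p - 4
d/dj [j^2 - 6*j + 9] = 2*j - 6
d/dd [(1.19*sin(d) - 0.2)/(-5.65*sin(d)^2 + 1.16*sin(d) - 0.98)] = (6.7235*sin(d)^2 - 2.26*sin(d) - 0.9342)*cos(d)/(31.9225*sin(d)^4 - 13.108*sin(d)^3 + 12.4196*sin(d)^2 - 2.2736*sin(d) + 0.9604)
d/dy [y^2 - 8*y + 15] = 2*y - 8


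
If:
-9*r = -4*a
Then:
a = 9*r/4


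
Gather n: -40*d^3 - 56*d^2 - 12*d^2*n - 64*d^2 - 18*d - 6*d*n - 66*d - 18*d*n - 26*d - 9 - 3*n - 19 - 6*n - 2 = -40*d^3 - 120*d^2 - 110*d + n*(-12*d^2 - 24*d - 9) - 30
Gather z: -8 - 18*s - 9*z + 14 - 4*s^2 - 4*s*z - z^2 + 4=-4*s^2 - 18*s - z^2 + z*(-4*s - 9) + 10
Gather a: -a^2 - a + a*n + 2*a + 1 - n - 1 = -a^2 + a*(n + 1) - n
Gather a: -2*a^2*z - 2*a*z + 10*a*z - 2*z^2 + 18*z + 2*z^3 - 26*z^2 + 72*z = -2*a^2*z + 8*a*z + 2*z^3 - 28*z^2 + 90*z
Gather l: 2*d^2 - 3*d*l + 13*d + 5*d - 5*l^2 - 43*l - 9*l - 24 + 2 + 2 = 2*d^2 + 18*d - 5*l^2 + l*(-3*d - 52) - 20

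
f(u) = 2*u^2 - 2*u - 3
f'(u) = 4*u - 2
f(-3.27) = 24.93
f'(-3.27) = -15.08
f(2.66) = 5.83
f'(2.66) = 8.64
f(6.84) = 76.89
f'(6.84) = 25.36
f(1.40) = -1.88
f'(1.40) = 3.60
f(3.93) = 20.03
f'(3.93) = 13.72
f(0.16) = -3.27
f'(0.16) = -1.36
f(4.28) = 25.08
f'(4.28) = 15.12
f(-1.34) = 3.27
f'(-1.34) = -7.36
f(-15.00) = 477.00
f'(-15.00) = -62.00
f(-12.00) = 309.00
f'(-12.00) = -50.00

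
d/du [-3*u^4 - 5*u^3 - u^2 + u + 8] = -12*u^3 - 15*u^2 - 2*u + 1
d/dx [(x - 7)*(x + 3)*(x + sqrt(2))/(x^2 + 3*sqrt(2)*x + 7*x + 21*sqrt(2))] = (-(x - 7)*(x + 3)*(x + sqrt(2))*(2*x + 3*sqrt(2) + 7) + ((x - 7)*(x + 3) + (x - 7)*(x + sqrt(2)) + (x + 3)*(x + sqrt(2)))*(x^2 + 3*sqrt(2)*x + 7*x + 21*sqrt(2)))/(x^2 + 3*sqrt(2)*x + 7*x + 21*sqrt(2))^2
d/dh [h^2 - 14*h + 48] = 2*h - 14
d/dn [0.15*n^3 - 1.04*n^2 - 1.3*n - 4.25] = 0.45*n^2 - 2.08*n - 1.3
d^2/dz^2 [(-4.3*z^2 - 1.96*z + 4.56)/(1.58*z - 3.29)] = (-7.105427357601e-15*z^2 - 90.697036)/(3.944312*z^3 - 24.639468*z^2 + 51.306234*z - 35.611289)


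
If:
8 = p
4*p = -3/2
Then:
No Solution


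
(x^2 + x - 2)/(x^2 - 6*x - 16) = (x - 1)/(x - 8)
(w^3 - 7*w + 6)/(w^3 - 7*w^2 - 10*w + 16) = (w^2 + w - 6)/(w^2 - 6*w - 16)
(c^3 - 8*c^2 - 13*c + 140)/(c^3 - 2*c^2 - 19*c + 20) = (c - 7)/(c - 1)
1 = 1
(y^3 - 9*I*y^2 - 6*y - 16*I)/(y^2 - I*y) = (y^3 - 9*I*y^2 - 6*y - 16*I)/(y*(y - I))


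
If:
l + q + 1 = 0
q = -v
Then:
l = v - 1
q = -v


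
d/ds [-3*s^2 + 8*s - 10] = 8 - 6*s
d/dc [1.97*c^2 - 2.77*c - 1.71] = 3.94*c - 2.77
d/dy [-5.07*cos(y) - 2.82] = 5.07*sin(y)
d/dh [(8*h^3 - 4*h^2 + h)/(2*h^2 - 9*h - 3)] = (16*h^4 - 144*h^3 - 38*h^2 + 24*h - 3)/(4*h^4 - 36*h^3 + 69*h^2 + 54*h + 9)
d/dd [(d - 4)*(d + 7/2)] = 2*d - 1/2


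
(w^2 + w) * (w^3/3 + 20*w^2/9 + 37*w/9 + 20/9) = w^5/3 + 23*w^4/9 + 19*w^3/3 + 19*w^2/3 + 20*w/9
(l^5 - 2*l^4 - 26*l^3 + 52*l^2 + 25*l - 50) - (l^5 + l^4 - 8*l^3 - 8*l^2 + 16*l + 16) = -3*l^4 - 18*l^3 + 60*l^2 + 9*l - 66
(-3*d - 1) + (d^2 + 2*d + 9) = d^2 - d + 8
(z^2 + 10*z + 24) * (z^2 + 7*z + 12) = z^4 + 17*z^3 + 106*z^2 + 288*z + 288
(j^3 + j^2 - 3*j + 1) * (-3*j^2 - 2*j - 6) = -3*j^5 - 5*j^4 + j^3 - 3*j^2 + 16*j - 6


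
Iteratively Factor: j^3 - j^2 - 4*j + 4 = (j - 1)*(j^2 - 4) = (j - 1)*(j + 2)*(j - 2)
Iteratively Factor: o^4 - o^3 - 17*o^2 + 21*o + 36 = (o + 4)*(o^3 - 5*o^2 + 3*o + 9) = (o + 1)*(o + 4)*(o^2 - 6*o + 9) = (o - 3)*(o + 1)*(o + 4)*(o - 3)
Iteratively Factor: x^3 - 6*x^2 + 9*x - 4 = (x - 1)*(x^2 - 5*x + 4) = (x - 4)*(x - 1)*(x - 1)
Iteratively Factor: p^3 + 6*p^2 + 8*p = (p + 2)*(p^2 + 4*p) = (p + 2)*(p + 4)*(p)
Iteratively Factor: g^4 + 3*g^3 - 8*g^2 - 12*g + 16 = (g - 2)*(g^3 + 5*g^2 + 2*g - 8) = (g - 2)*(g + 2)*(g^2 + 3*g - 4) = (g - 2)*(g + 2)*(g + 4)*(g - 1)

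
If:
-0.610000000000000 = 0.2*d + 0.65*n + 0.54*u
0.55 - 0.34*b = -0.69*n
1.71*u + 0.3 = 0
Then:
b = 2.02941176470588*n + 1.61764705882353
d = -3.25*n - 2.57631578947368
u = -0.18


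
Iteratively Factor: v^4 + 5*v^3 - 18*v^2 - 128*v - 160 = (v + 4)*(v^3 + v^2 - 22*v - 40) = (v - 5)*(v + 4)*(v^2 + 6*v + 8) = (v - 5)*(v + 2)*(v + 4)*(v + 4)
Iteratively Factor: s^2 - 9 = (s - 3)*(s + 3)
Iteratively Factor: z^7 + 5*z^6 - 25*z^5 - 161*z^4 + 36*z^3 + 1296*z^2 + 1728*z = (z - 4)*(z^6 + 9*z^5 + 11*z^4 - 117*z^3 - 432*z^2 - 432*z) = (z - 4)*(z + 3)*(z^5 + 6*z^4 - 7*z^3 - 96*z^2 - 144*z) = z*(z - 4)*(z + 3)*(z^4 + 6*z^3 - 7*z^2 - 96*z - 144) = z*(z - 4)*(z + 3)^2*(z^3 + 3*z^2 - 16*z - 48) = z*(z - 4)*(z + 3)^3*(z^2 - 16) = z*(z - 4)*(z + 3)^3*(z + 4)*(z - 4)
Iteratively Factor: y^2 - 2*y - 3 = (y - 3)*(y + 1)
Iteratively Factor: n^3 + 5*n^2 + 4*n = (n + 4)*(n^2 + n) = n*(n + 4)*(n + 1)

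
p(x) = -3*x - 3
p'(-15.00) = -3.00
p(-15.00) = 42.00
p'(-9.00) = -3.00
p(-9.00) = 24.00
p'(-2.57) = -3.00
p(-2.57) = 4.71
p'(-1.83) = -3.00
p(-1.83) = 2.49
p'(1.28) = -3.00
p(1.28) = -6.84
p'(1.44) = -3.00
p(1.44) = -7.32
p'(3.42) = -3.00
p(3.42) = -13.26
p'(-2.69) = -3.00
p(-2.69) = 5.07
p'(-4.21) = -3.00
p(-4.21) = 9.63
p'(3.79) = -3.00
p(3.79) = -14.37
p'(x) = -3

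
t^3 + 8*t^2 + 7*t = t*(t + 1)*(t + 7)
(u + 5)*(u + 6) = u^2 + 11*u + 30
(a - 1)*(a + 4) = a^2 + 3*a - 4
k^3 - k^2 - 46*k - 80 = (k - 8)*(k + 2)*(k + 5)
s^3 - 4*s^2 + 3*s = s*(s - 3)*(s - 1)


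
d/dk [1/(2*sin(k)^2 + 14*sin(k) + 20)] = -(2*sin(k) + 7)*cos(k)/(2*(sin(k)^2 + 7*sin(k) + 10)^2)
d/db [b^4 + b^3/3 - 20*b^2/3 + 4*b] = 4*b^3 + b^2 - 40*b/3 + 4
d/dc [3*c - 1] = 3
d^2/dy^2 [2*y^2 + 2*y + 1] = 4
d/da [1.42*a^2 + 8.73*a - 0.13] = 2.84*a + 8.73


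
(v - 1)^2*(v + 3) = v^3 + v^2 - 5*v + 3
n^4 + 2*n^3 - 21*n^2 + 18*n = n*(n - 3)*(n - 1)*(n + 6)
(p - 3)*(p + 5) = p^2 + 2*p - 15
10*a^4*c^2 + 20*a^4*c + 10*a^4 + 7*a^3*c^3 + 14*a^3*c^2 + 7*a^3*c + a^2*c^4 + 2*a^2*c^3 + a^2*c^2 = (2*a + c)*(5*a + c)*(a*c + a)^2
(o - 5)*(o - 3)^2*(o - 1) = o^4 - 12*o^3 + 50*o^2 - 84*o + 45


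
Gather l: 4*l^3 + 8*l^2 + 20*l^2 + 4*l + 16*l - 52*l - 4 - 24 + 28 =4*l^3 + 28*l^2 - 32*l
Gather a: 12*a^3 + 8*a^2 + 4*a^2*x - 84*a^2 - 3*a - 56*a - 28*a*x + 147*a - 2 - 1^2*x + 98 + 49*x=12*a^3 + a^2*(4*x - 76) + a*(88 - 28*x) + 48*x + 96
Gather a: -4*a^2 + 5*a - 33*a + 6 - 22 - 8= -4*a^2 - 28*a - 24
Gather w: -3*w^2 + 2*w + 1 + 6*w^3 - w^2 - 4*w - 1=6*w^3 - 4*w^2 - 2*w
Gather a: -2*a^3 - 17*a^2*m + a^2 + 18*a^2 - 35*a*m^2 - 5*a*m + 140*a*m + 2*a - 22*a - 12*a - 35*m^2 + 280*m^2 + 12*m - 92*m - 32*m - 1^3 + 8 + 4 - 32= -2*a^3 + a^2*(19 - 17*m) + a*(-35*m^2 + 135*m - 32) + 245*m^2 - 112*m - 21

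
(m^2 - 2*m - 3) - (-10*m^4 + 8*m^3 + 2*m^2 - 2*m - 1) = 10*m^4 - 8*m^3 - m^2 - 2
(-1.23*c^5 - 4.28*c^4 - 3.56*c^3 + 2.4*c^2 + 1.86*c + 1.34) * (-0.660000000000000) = 0.8118*c^5 + 2.8248*c^4 + 2.3496*c^3 - 1.584*c^2 - 1.2276*c - 0.8844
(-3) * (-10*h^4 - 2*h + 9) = 30*h^4 + 6*h - 27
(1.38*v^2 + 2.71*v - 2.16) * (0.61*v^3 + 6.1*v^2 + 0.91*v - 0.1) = 0.8418*v^5 + 10.0711*v^4 + 16.4692*v^3 - 10.8479*v^2 - 2.2366*v + 0.216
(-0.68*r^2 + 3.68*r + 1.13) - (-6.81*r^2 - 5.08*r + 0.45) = 6.13*r^2 + 8.76*r + 0.68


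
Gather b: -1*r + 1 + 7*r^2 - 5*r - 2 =7*r^2 - 6*r - 1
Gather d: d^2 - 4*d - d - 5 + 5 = d^2 - 5*d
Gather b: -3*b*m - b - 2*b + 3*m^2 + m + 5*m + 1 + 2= b*(-3*m - 3) + 3*m^2 + 6*m + 3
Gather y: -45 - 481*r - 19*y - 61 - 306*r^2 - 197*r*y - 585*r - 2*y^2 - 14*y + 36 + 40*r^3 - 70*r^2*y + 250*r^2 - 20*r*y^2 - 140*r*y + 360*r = 40*r^3 - 56*r^2 - 706*r + y^2*(-20*r - 2) + y*(-70*r^2 - 337*r - 33) - 70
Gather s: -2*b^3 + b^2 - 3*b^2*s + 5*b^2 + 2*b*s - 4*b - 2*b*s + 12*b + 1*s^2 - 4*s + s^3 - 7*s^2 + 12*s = -2*b^3 + 6*b^2 + 8*b + s^3 - 6*s^2 + s*(8 - 3*b^2)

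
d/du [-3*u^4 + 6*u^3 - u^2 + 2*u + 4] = -12*u^3 + 18*u^2 - 2*u + 2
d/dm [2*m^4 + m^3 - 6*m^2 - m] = 8*m^3 + 3*m^2 - 12*m - 1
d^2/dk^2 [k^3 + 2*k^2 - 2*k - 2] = 6*k + 4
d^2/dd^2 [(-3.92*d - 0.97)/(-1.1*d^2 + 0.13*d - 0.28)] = ((2.2*d - 0.13)*(3.92*d + 0.97)*(4.4*d - 0.26) - (25.872*d + 1.1148)*(1.1*d^2 - 0.13*d + 0.28))/(1.1*d^2 - 0.13*d + 0.28)^3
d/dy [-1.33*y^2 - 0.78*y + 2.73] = -2.66*y - 0.78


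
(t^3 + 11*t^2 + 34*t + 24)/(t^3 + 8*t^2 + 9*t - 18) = (t^2 + 5*t + 4)/(t^2 + 2*t - 3)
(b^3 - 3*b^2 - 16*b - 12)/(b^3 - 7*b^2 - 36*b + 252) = (b^2 + 3*b + 2)/(b^2 - b - 42)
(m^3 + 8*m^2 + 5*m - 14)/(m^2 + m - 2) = m + 7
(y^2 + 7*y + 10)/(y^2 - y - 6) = (y + 5)/(y - 3)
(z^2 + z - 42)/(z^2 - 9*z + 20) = (z^2 + z - 42)/(z^2 - 9*z + 20)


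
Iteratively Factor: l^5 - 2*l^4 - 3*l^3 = (l)*(l^4 - 2*l^3 - 3*l^2) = l*(l - 3)*(l^3 + l^2) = l^2*(l - 3)*(l^2 + l) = l^3*(l - 3)*(l + 1)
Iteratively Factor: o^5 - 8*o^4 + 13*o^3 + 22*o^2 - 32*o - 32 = (o + 1)*(o^4 - 9*o^3 + 22*o^2 - 32) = (o - 4)*(o + 1)*(o^3 - 5*o^2 + 2*o + 8) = (o - 4)^2*(o + 1)*(o^2 - o - 2) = (o - 4)^2*(o + 1)^2*(o - 2)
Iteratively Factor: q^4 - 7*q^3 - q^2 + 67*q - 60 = (q - 1)*(q^3 - 6*q^2 - 7*q + 60) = (q - 4)*(q - 1)*(q^2 - 2*q - 15) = (q - 5)*(q - 4)*(q - 1)*(q + 3)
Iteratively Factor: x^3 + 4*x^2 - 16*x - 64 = (x + 4)*(x^2 - 16) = (x - 4)*(x + 4)*(x + 4)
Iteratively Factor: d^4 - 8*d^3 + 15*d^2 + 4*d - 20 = (d - 5)*(d^3 - 3*d^2 + 4) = (d - 5)*(d + 1)*(d^2 - 4*d + 4) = (d - 5)*(d - 2)*(d + 1)*(d - 2)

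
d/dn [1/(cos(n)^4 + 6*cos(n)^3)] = 2*(2*cos(n) + 9)*sin(n)/((cos(n) + 6)^2*cos(n)^4)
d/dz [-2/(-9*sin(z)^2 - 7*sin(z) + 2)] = -2*(18*sin(z) + 7)*cos(z)/(9*sin(z)^2 + 7*sin(z) - 2)^2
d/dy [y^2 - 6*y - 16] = 2*y - 6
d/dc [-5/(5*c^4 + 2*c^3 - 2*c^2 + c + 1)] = 5*(20*c^3 + 6*c^2 - 4*c + 1)/(5*c^4 + 2*c^3 - 2*c^2 + c + 1)^2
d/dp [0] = 0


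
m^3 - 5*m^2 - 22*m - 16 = (m - 8)*(m + 1)*(m + 2)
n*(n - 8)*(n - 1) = n^3 - 9*n^2 + 8*n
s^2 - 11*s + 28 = (s - 7)*(s - 4)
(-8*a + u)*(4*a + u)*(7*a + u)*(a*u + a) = -224*a^4*u - 224*a^4 - 60*a^3*u^2 - 60*a^3*u + 3*a^2*u^3 + 3*a^2*u^2 + a*u^4 + a*u^3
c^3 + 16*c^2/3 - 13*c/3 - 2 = (c - 1)*(c + 1/3)*(c + 6)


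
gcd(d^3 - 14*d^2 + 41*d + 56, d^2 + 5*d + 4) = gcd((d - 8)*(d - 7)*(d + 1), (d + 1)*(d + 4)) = d + 1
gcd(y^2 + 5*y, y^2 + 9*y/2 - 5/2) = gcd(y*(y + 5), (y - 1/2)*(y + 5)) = y + 5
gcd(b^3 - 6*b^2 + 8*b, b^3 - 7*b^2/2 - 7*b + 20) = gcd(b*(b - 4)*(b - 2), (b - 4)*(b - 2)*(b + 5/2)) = b^2 - 6*b + 8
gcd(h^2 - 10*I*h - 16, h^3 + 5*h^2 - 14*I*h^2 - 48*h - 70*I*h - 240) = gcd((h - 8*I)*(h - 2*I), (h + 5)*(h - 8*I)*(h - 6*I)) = h - 8*I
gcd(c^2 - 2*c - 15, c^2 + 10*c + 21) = c + 3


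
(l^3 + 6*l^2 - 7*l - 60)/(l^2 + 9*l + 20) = l - 3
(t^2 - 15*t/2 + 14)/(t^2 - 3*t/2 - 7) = (t - 4)/(t + 2)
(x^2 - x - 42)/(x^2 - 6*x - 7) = (x + 6)/(x + 1)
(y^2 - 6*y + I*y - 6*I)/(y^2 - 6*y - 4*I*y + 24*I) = (y + I)/(y - 4*I)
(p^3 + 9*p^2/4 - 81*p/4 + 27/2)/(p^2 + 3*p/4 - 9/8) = 2*(p^2 + 3*p - 18)/(2*p + 3)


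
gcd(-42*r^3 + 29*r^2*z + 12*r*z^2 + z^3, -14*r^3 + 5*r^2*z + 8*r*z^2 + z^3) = -7*r^2 + 6*r*z + z^2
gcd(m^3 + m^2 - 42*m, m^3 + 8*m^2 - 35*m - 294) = m^2 + m - 42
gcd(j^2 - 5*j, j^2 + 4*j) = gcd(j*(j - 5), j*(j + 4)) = j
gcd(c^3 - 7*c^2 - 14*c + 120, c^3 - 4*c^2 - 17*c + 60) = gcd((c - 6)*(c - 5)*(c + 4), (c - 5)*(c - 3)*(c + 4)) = c^2 - c - 20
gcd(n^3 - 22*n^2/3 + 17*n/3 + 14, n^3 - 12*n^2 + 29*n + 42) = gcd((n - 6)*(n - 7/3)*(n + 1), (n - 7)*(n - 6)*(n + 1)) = n^2 - 5*n - 6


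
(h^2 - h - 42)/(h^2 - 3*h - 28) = (h + 6)/(h + 4)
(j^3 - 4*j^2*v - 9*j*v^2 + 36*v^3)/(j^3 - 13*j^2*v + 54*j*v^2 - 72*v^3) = (-j - 3*v)/(-j + 6*v)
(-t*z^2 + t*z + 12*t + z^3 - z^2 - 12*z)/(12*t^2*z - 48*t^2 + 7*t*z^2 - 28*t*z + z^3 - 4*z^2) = (-t*z - 3*t + z^2 + 3*z)/(12*t^2 + 7*t*z + z^2)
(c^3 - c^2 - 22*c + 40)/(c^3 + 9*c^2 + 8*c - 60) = (c - 4)/(c + 6)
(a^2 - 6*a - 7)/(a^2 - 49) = (a + 1)/(a + 7)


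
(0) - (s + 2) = -s - 2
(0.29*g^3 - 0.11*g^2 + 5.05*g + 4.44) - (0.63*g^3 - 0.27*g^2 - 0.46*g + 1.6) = -0.34*g^3 + 0.16*g^2 + 5.51*g + 2.84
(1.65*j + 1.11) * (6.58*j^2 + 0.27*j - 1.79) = 10.857*j^3 + 7.7493*j^2 - 2.6538*j - 1.9869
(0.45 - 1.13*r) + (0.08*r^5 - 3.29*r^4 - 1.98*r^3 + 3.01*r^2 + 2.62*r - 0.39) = 0.08*r^5 - 3.29*r^4 - 1.98*r^3 + 3.01*r^2 + 1.49*r + 0.06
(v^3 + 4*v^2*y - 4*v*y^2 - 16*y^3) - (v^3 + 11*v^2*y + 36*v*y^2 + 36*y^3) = -7*v^2*y - 40*v*y^2 - 52*y^3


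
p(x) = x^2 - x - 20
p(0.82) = -20.15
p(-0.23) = -19.72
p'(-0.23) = -1.46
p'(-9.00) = -19.00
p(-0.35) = -19.53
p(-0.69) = -18.83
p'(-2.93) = -6.86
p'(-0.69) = -2.38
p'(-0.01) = -1.02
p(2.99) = -14.05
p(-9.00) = 70.00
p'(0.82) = 0.64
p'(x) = 2*x - 1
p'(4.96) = 8.92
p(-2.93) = -8.49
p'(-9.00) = -19.00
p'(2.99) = 4.98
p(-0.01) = -19.99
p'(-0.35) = -1.70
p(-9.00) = 70.00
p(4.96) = -0.36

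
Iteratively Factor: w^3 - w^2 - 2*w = (w + 1)*(w^2 - 2*w) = (w - 2)*(w + 1)*(w)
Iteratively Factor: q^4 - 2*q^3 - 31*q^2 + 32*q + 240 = (q + 4)*(q^3 - 6*q^2 - 7*q + 60) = (q - 4)*(q + 4)*(q^2 - 2*q - 15) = (q - 4)*(q + 3)*(q + 4)*(q - 5)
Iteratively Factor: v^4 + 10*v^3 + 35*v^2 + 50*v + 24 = (v + 4)*(v^3 + 6*v^2 + 11*v + 6) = (v + 3)*(v + 4)*(v^2 + 3*v + 2) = (v + 2)*(v + 3)*(v + 4)*(v + 1)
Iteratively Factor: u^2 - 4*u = (u)*(u - 4)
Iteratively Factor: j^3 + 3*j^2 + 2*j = (j + 2)*(j^2 + j) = j*(j + 2)*(j + 1)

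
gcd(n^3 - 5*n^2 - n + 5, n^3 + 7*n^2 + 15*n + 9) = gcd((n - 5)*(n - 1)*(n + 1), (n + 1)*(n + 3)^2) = n + 1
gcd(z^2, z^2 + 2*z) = z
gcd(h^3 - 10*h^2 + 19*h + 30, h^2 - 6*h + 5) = h - 5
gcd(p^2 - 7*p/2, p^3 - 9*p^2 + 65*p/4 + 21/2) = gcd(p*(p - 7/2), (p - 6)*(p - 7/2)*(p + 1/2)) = p - 7/2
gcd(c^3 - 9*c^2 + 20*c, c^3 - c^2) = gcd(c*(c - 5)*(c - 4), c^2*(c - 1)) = c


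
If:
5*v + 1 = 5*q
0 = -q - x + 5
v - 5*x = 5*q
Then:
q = 126/5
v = 25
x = -101/5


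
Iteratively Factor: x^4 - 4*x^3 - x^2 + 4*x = (x - 4)*(x^3 - x) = x*(x - 4)*(x^2 - 1) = x*(x - 4)*(x + 1)*(x - 1)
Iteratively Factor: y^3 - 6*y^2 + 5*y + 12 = (y - 3)*(y^2 - 3*y - 4) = (y - 3)*(y + 1)*(y - 4)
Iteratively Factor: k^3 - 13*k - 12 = (k - 4)*(k^2 + 4*k + 3) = (k - 4)*(k + 1)*(k + 3)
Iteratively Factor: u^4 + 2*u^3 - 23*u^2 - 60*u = (u - 5)*(u^3 + 7*u^2 + 12*u) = u*(u - 5)*(u^2 + 7*u + 12) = u*(u - 5)*(u + 4)*(u + 3)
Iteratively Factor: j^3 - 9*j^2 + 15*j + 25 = (j - 5)*(j^2 - 4*j - 5) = (j - 5)^2*(j + 1)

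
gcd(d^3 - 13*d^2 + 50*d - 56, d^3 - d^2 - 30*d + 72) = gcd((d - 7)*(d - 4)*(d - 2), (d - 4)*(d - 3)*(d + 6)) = d - 4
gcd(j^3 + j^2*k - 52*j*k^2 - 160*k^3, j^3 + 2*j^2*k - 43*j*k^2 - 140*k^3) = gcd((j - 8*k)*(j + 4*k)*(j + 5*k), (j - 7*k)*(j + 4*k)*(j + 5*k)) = j^2 + 9*j*k + 20*k^2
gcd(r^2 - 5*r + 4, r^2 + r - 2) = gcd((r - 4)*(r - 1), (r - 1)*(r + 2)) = r - 1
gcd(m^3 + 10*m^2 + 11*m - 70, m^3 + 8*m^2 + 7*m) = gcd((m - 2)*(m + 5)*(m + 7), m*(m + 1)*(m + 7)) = m + 7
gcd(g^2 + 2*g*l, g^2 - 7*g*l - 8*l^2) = 1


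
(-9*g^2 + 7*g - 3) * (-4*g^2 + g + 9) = 36*g^4 - 37*g^3 - 62*g^2 + 60*g - 27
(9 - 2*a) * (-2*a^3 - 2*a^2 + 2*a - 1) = 4*a^4 - 14*a^3 - 22*a^2 + 20*a - 9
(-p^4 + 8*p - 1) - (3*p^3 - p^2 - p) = -p^4 - 3*p^3 + p^2 + 9*p - 1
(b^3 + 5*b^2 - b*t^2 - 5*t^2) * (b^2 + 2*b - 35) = b^5 + 7*b^4 - b^3*t^2 - 25*b^3 - 7*b^2*t^2 - 175*b^2 + 25*b*t^2 + 175*t^2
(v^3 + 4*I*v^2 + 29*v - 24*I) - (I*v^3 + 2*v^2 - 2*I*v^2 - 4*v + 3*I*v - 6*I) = v^3 - I*v^3 - 2*v^2 + 6*I*v^2 + 33*v - 3*I*v - 18*I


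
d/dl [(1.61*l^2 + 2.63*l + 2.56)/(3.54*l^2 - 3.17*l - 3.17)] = (-14.4139*l^2 - 28.3322*l - 0.2219)/(12.5316*l^4 - 22.4436*l^3 - 12.3947*l^2 + 20.0978*l + 10.0489)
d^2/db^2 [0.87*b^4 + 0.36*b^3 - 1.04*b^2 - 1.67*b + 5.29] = 10.44*b^2 + 2.16*b - 2.08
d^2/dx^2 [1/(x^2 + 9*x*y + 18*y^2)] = 2*(-x^2 - 9*x*y - 18*y^2 + (2*x + 9*y)^2)/(x^2 + 9*x*y + 18*y^2)^3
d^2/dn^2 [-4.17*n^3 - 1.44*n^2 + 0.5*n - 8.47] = -25.02*n - 2.88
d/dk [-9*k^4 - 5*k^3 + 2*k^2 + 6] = k*(-36*k^2 - 15*k + 4)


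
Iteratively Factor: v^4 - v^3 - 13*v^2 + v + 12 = (v + 3)*(v^3 - 4*v^2 - v + 4) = (v - 4)*(v + 3)*(v^2 - 1) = (v - 4)*(v + 1)*(v + 3)*(v - 1)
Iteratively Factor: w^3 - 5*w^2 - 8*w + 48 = (w - 4)*(w^2 - w - 12) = (w - 4)*(w + 3)*(w - 4)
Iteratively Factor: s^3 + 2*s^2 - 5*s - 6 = (s + 3)*(s^2 - s - 2) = (s - 2)*(s + 3)*(s + 1)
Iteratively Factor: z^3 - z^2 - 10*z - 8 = (z + 2)*(z^2 - 3*z - 4) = (z + 1)*(z + 2)*(z - 4)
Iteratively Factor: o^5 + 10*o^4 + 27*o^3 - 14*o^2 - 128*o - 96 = (o + 1)*(o^4 + 9*o^3 + 18*o^2 - 32*o - 96) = (o + 1)*(o + 4)*(o^3 + 5*o^2 - 2*o - 24) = (o - 2)*(o + 1)*(o + 4)*(o^2 + 7*o + 12) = (o - 2)*(o + 1)*(o + 3)*(o + 4)*(o + 4)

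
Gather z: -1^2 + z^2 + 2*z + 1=z^2 + 2*z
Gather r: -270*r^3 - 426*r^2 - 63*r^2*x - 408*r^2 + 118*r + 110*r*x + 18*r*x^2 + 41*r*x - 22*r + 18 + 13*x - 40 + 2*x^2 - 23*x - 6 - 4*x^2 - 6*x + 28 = -270*r^3 + r^2*(-63*x - 834) + r*(18*x^2 + 151*x + 96) - 2*x^2 - 16*x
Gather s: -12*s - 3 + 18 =15 - 12*s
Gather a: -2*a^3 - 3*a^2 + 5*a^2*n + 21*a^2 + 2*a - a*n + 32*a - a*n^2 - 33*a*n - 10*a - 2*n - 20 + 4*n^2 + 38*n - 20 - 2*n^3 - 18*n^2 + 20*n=-2*a^3 + a^2*(5*n + 18) + a*(-n^2 - 34*n + 24) - 2*n^3 - 14*n^2 + 56*n - 40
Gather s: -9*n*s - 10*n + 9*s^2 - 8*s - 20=-10*n + 9*s^2 + s*(-9*n - 8) - 20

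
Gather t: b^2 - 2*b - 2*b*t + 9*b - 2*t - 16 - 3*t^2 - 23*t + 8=b^2 + 7*b - 3*t^2 + t*(-2*b - 25) - 8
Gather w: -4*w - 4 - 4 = -4*w - 8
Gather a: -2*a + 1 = 1 - 2*a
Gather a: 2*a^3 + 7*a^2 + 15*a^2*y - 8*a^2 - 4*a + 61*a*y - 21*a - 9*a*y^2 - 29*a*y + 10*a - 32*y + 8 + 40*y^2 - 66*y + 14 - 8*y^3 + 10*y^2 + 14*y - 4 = 2*a^3 + a^2*(15*y - 1) + a*(-9*y^2 + 32*y - 15) - 8*y^3 + 50*y^2 - 84*y + 18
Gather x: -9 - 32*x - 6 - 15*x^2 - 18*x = -15*x^2 - 50*x - 15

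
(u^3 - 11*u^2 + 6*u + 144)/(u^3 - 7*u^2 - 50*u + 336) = (u + 3)/(u + 7)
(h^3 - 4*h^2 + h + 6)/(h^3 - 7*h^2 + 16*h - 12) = (h + 1)/(h - 2)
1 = 1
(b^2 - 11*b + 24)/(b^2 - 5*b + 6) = (b - 8)/(b - 2)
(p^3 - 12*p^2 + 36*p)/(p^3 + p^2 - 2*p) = (p^2 - 12*p + 36)/(p^2 + p - 2)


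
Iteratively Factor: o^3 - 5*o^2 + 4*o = (o)*(o^2 - 5*o + 4) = o*(o - 1)*(o - 4)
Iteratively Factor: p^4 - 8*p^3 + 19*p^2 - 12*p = (p - 3)*(p^3 - 5*p^2 + 4*p) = (p - 3)*(p - 1)*(p^2 - 4*p) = (p - 4)*(p - 3)*(p - 1)*(p)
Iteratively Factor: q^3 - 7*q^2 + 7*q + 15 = (q - 5)*(q^2 - 2*q - 3) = (q - 5)*(q - 3)*(q + 1)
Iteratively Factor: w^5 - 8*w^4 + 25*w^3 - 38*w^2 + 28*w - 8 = (w - 1)*(w^4 - 7*w^3 + 18*w^2 - 20*w + 8) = (w - 1)^2*(w^3 - 6*w^2 + 12*w - 8) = (w - 2)*(w - 1)^2*(w^2 - 4*w + 4) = (w - 2)^2*(w - 1)^2*(w - 2)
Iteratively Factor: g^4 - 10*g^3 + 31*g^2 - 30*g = (g - 5)*(g^3 - 5*g^2 + 6*g) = (g - 5)*(g - 2)*(g^2 - 3*g) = g*(g - 5)*(g - 2)*(g - 3)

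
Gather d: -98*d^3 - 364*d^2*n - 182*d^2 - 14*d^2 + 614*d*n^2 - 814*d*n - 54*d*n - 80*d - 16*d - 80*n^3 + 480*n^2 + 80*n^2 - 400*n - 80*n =-98*d^3 + d^2*(-364*n - 196) + d*(614*n^2 - 868*n - 96) - 80*n^3 + 560*n^2 - 480*n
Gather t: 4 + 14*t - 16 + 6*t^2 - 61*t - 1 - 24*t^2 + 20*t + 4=-18*t^2 - 27*t - 9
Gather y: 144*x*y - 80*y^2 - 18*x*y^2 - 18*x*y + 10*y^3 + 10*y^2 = 126*x*y + 10*y^3 + y^2*(-18*x - 70)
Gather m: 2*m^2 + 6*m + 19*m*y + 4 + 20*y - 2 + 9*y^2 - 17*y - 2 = 2*m^2 + m*(19*y + 6) + 9*y^2 + 3*y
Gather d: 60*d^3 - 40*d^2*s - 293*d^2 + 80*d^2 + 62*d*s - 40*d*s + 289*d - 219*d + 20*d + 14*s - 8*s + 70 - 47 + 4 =60*d^3 + d^2*(-40*s - 213) + d*(22*s + 90) + 6*s + 27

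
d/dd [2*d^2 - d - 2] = 4*d - 1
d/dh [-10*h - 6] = -10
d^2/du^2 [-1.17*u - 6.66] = 0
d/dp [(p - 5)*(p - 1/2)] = 2*p - 11/2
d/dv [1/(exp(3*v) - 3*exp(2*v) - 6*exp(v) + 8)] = 3*(-exp(2*v) + 2*exp(v) + 2)*exp(v)/(exp(3*v) - 3*exp(2*v) - 6*exp(v) + 8)^2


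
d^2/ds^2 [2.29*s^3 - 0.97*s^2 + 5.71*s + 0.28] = 13.74*s - 1.94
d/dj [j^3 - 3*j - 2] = 3*j^2 - 3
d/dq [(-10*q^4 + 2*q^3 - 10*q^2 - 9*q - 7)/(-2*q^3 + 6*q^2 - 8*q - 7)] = (20*q^6 - 120*q^5 + 232*q^4 + 212*q^3 + 50*q^2 + 224*q + 7)/(4*q^6 - 24*q^5 + 68*q^4 - 68*q^3 - 20*q^2 + 112*q + 49)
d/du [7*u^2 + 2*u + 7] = 14*u + 2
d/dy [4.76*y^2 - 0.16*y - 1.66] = 9.52*y - 0.16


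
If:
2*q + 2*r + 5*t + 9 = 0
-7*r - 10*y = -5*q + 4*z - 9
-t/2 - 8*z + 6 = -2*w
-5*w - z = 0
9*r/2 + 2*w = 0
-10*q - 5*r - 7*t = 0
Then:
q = 5865/3397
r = 261/3397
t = -8565/3397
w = -2349/13588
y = 23163/16985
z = 11745/13588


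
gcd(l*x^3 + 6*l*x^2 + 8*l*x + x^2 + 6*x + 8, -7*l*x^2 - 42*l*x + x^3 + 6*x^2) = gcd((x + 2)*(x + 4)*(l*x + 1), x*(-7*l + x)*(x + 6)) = 1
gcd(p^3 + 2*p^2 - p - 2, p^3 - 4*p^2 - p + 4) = p^2 - 1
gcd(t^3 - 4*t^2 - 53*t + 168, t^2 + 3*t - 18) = t - 3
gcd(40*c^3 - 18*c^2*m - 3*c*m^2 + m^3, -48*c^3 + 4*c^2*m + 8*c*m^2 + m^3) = 8*c^2 - 2*c*m - m^2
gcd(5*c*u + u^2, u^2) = u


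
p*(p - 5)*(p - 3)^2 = p^4 - 11*p^3 + 39*p^2 - 45*p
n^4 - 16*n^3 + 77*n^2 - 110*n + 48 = (n - 8)*(n - 6)*(n - 1)^2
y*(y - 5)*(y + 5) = y^3 - 25*y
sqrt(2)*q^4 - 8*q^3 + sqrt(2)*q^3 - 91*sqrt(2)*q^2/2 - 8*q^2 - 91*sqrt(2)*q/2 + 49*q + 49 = (q - 7*sqrt(2))*(q - sqrt(2)/2)*(q + 7*sqrt(2)/2)*(sqrt(2)*q + sqrt(2))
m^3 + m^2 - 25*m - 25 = (m - 5)*(m + 1)*(m + 5)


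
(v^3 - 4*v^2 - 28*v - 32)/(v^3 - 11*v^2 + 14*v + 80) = (v + 2)/(v - 5)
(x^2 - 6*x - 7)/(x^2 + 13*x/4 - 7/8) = 8*(x^2 - 6*x - 7)/(8*x^2 + 26*x - 7)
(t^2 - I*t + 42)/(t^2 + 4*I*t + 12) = (t - 7*I)/(t - 2*I)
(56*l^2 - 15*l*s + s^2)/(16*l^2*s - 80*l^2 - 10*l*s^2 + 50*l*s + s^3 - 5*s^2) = (-7*l + s)/(-2*l*s + 10*l + s^2 - 5*s)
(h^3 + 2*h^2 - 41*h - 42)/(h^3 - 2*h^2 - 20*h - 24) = (h^2 + 8*h + 7)/(h^2 + 4*h + 4)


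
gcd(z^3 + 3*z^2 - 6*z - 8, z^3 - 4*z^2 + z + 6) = z^2 - z - 2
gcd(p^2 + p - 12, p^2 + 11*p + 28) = p + 4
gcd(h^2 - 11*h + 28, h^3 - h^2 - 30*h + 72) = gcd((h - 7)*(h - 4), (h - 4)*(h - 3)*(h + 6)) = h - 4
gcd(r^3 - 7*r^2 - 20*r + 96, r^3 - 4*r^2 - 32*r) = r^2 - 4*r - 32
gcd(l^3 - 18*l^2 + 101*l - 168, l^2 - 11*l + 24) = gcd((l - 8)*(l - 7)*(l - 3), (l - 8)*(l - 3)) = l^2 - 11*l + 24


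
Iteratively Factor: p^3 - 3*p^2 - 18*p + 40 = (p - 5)*(p^2 + 2*p - 8) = (p - 5)*(p - 2)*(p + 4)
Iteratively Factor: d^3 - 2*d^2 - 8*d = (d - 4)*(d^2 + 2*d) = d*(d - 4)*(d + 2)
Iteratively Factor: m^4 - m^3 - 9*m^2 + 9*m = (m - 1)*(m^3 - 9*m) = (m - 1)*(m + 3)*(m^2 - 3*m) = (m - 3)*(m - 1)*(m + 3)*(m)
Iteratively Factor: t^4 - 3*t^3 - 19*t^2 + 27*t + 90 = (t + 3)*(t^3 - 6*t^2 - t + 30) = (t + 2)*(t + 3)*(t^2 - 8*t + 15) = (t - 3)*(t + 2)*(t + 3)*(t - 5)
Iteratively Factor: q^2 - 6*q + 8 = (q - 2)*(q - 4)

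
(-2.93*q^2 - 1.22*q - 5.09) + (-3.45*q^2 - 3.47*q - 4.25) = -6.38*q^2 - 4.69*q - 9.34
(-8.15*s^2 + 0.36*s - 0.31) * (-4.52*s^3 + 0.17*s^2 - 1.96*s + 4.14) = 36.838*s^5 - 3.0127*s^4 + 17.4364*s^3 - 34.4993*s^2 + 2.098*s - 1.2834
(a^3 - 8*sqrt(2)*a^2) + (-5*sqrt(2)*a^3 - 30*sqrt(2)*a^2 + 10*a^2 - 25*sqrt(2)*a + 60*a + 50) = -5*sqrt(2)*a^3 + a^3 - 38*sqrt(2)*a^2 + 10*a^2 - 25*sqrt(2)*a + 60*a + 50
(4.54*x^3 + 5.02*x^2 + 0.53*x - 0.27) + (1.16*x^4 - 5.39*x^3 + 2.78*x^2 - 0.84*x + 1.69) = 1.16*x^4 - 0.85*x^3 + 7.8*x^2 - 0.31*x + 1.42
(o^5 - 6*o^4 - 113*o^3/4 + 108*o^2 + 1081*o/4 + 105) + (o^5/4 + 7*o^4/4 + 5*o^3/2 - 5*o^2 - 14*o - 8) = 5*o^5/4 - 17*o^4/4 - 103*o^3/4 + 103*o^2 + 1025*o/4 + 97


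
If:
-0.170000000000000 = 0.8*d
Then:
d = -0.21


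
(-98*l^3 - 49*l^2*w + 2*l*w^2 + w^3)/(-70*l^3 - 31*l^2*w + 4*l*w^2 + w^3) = (-7*l + w)/(-5*l + w)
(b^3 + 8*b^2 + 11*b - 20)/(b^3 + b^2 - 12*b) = (b^2 + 4*b - 5)/(b*(b - 3))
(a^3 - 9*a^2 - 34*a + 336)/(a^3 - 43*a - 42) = (a - 8)/(a + 1)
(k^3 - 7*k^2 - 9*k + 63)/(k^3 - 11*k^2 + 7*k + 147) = (k - 3)/(k - 7)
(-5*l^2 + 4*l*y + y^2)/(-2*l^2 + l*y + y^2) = (5*l + y)/(2*l + y)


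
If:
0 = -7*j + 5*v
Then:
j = 5*v/7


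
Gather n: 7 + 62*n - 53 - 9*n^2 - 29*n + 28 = -9*n^2 + 33*n - 18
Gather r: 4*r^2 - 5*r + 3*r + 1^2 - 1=4*r^2 - 2*r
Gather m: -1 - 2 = -3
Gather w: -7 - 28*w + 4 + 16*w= -12*w - 3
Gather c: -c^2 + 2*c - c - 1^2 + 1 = -c^2 + c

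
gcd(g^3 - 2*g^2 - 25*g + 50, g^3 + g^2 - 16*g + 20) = g^2 + 3*g - 10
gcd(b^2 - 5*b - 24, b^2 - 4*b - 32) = b - 8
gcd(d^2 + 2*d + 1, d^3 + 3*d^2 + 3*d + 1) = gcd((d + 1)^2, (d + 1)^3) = d^2 + 2*d + 1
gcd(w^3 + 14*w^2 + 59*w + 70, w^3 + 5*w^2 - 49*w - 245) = w^2 + 12*w + 35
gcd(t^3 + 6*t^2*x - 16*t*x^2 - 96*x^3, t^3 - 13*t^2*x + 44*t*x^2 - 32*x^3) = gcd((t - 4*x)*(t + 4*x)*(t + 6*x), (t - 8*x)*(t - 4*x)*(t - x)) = -t + 4*x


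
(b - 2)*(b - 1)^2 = b^3 - 4*b^2 + 5*b - 2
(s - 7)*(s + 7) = s^2 - 49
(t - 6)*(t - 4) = t^2 - 10*t + 24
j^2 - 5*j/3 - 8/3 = (j - 8/3)*(j + 1)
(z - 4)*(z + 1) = z^2 - 3*z - 4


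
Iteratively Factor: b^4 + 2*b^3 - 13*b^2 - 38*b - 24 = (b + 3)*(b^3 - b^2 - 10*b - 8) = (b - 4)*(b + 3)*(b^2 + 3*b + 2) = (b - 4)*(b + 1)*(b + 3)*(b + 2)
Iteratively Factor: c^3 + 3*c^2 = (c)*(c^2 + 3*c) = c*(c + 3)*(c)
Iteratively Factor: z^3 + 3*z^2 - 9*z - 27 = (z + 3)*(z^2 - 9) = (z + 3)^2*(z - 3)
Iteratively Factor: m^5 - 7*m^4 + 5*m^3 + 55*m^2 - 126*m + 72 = (m - 2)*(m^4 - 5*m^3 - 5*m^2 + 45*m - 36) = (m - 3)*(m - 2)*(m^3 - 2*m^2 - 11*m + 12) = (m - 3)*(m - 2)*(m + 3)*(m^2 - 5*m + 4) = (m - 4)*(m - 3)*(m - 2)*(m + 3)*(m - 1)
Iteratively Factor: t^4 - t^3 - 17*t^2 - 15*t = (t - 5)*(t^3 + 4*t^2 + 3*t) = (t - 5)*(t + 1)*(t^2 + 3*t) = t*(t - 5)*(t + 1)*(t + 3)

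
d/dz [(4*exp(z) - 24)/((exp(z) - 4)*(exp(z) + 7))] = 4*(-exp(2*z) + 12*exp(z) - 10)*exp(z)/(exp(4*z) + 6*exp(3*z) - 47*exp(2*z) - 168*exp(z) + 784)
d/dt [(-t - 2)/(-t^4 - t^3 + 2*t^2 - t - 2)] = t*(2 - 3*t)/(t^6 - 2*t^5 + t^4 + 2*t^3 - 2*t^2 + 1)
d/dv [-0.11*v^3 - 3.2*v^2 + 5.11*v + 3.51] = -0.33*v^2 - 6.4*v + 5.11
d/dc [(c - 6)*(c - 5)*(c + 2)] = 3*c^2 - 18*c + 8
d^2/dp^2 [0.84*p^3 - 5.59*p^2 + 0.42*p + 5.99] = 5.04*p - 11.18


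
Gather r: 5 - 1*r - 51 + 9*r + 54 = 8*r + 8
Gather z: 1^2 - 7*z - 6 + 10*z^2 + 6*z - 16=10*z^2 - z - 21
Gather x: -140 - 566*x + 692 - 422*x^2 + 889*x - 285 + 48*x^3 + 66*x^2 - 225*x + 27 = 48*x^3 - 356*x^2 + 98*x + 294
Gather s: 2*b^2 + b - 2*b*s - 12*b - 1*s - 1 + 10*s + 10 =2*b^2 - 11*b + s*(9 - 2*b) + 9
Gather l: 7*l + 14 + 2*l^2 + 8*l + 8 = 2*l^2 + 15*l + 22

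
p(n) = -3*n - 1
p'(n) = -3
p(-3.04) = 8.12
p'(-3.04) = -3.00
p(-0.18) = -0.46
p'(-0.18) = -3.00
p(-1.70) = 4.10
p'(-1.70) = -3.00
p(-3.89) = 10.67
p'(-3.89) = -3.00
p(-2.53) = 6.59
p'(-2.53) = -3.00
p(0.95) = -3.85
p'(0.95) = -3.00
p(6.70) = -21.10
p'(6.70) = -3.00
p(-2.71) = 7.13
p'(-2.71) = -3.00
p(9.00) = -28.00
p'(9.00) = -3.00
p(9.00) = -28.00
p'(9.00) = -3.00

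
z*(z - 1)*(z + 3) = z^3 + 2*z^2 - 3*z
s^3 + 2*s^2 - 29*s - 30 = (s - 5)*(s + 1)*(s + 6)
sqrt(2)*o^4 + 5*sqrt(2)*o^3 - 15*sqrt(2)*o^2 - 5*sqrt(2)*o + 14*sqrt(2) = (o - 2)*(o - 1)*(o + 7)*(sqrt(2)*o + sqrt(2))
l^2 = l^2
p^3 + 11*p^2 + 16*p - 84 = (p - 2)*(p + 6)*(p + 7)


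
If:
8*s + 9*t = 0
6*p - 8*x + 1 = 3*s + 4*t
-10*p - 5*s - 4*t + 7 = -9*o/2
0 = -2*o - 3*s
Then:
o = 432*x/157 - 1404/785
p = 236*x/157 - 87/314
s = 936/785 - 288*x/157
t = 256*x/157 - 832/785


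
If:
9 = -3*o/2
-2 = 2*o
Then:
No Solution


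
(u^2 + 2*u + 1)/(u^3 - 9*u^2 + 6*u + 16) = (u + 1)/(u^2 - 10*u + 16)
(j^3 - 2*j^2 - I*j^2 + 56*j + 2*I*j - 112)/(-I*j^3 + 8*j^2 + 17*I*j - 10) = (-j^3 + 2*j^2 + I*j^2 - 56*j - 2*I*j + 112)/(I*j^3 - 8*j^2 - 17*I*j + 10)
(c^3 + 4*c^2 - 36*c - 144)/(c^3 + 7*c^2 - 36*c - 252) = (c + 4)/(c + 7)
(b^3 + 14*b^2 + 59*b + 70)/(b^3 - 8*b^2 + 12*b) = (b^3 + 14*b^2 + 59*b + 70)/(b*(b^2 - 8*b + 12))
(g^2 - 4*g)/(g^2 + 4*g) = (g - 4)/(g + 4)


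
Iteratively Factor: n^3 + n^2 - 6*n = (n + 3)*(n^2 - 2*n) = (n - 2)*(n + 3)*(n)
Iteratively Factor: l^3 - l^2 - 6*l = (l)*(l^2 - l - 6) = l*(l - 3)*(l + 2)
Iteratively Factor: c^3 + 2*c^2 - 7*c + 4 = (c - 1)*(c^2 + 3*c - 4) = (c - 1)*(c + 4)*(c - 1)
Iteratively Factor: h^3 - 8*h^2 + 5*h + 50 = (h - 5)*(h^2 - 3*h - 10) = (h - 5)*(h + 2)*(h - 5)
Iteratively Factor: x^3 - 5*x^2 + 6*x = (x - 2)*(x^2 - 3*x) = (x - 3)*(x - 2)*(x)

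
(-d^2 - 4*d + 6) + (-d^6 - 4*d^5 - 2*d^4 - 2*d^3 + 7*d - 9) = -d^6 - 4*d^5 - 2*d^4 - 2*d^3 - d^2 + 3*d - 3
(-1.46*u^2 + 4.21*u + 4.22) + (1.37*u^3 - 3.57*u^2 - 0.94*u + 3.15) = 1.37*u^3 - 5.03*u^2 + 3.27*u + 7.37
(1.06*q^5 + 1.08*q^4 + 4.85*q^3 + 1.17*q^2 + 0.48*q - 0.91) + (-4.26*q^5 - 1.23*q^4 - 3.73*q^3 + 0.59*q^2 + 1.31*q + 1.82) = -3.2*q^5 - 0.15*q^4 + 1.12*q^3 + 1.76*q^2 + 1.79*q + 0.91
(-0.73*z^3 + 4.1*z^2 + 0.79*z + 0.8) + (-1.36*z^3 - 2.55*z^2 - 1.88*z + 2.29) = -2.09*z^3 + 1.55*z^2 - 1.09*z + 3.09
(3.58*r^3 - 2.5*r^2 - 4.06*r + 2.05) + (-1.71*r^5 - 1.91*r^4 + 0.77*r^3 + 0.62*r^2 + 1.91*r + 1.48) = -1.71*r^5 - 1.91*r^4 + 4.35*r^3 - 1.88*r^2 - 2.15*r + 3.53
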